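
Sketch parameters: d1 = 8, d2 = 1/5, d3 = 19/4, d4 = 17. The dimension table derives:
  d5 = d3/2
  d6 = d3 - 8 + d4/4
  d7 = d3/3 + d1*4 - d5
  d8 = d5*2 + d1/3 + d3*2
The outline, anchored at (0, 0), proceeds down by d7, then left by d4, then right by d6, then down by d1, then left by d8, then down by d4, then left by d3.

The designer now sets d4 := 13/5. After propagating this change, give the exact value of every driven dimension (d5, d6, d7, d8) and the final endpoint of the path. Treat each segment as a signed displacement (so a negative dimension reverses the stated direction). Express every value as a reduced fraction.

Apply edit: d4 := 13/5
  d5 = d3/2 = 19/8
  d6 = d3 - 8 + d4/4 = -13/5
  d7 = d3/3 + d1*4 - d5 = 749/24
  d8 = d5*2 + d1/3 + d3*2 = 203/12
Walk from origin (0, 0):
  seg 1: down by d7 = 749/24 → (0, -749/24)
  seg 2: left by d4 = 13/5 → (-13/5, -749/24)
  seg 3: right by d6 = -13/5 → (-26/5, -749/24)
  seg 4: down by d1 = 8 → (-26/5, -941/24)
  seg 5: left by d8 = 203/12 → (-1327/60, -941/24)
  seg 6: down by d4 = 13/5 → (-1327/60, -5017/120)
  seg 7: left by d3 = 19/4 → (-403/15, -5017/120)

d5 = 19/8
d6 = -13/5
d7 = 749/24
d8 = 203/12
endpoint = (-403/15, -5017/120)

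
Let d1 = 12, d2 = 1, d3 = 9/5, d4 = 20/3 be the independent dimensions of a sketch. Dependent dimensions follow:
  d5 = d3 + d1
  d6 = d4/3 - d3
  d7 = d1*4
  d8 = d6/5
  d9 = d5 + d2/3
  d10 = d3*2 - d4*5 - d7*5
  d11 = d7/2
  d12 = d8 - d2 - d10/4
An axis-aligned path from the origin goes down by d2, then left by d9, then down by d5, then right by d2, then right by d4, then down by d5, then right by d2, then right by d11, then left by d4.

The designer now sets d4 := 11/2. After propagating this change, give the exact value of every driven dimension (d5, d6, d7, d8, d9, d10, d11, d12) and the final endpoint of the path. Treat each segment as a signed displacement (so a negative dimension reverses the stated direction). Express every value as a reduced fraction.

Apply edit: d4 := 11/2
  d5 = d3 + d1 = 69/5
  d6 = d4/3 - d3 = 1/30
  d7 = d1*4 = 48
  d8 = d6/5 = 1/150
  d9 = d5 + d2/3 = 212/15
  d10 = d3*2 - d4*5 - d7*5 = -2639/10
  d11 = d7/2 = 24
  d12 = d8 - d2 - d10/4 = 38989/600
Walk from origin (0, 0):
  seg 1: down by d2 = 1 → (0, -1)
  seg 2: left by d9 = 212/15 → (-212/15, -1)
  seg 3: down by d5 = 69/5 → (-212/15, -74/5)
  seg 4: right by d2 = 1 → (-197/15, -74/5)
  seg 5: right by d4 = 11/2 → (-229/30, -74/5)
  seg 6: down by d5 = 69/5 → (-229/30, -143/5)
  seg 7: right by d2 = 1 → (-199/30, -143/5)
  seg 8: right by d11 = 24 → (521/30, -143/5)
  seg 9: left by d4 = 11/2 → (178/15, -143/5)

d5 = 69/5
d6 = 1/30
d7 = 48
d8 = 1/150
d9 = 212/15
d10 = -2639/10
d11 = 24
d12 = 38989/600
endpoint = (178/15, -143/5)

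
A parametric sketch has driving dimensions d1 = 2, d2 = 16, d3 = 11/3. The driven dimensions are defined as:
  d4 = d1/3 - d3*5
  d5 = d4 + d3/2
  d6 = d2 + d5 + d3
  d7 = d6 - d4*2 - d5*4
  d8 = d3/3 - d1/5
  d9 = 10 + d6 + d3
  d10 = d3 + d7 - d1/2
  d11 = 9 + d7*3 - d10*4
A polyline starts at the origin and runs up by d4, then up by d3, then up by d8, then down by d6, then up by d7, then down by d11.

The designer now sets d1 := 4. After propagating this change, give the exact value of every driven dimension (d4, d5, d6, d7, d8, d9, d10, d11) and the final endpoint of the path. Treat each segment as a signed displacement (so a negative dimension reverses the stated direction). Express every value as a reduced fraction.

Apply edit: d1 := 4
  d4 = d1/3 - d3*5 = -17
  d5 = d4 + d3/2 = -91/6
  d6 = d2 + d5 + d3 = 9/2
  d7 = d6 - d4*2 - d5*4 = 595/6
  d8 = d3/3 - d1/5 = 19/45
  d9 = 10 + d6 + d3 = 109/6
  d10 = d3 + d7 - d1/2 = 605/6
  d11 = 9 + d7*3 - d10*4 = -581/6
Walk from origin (0, 0):
  seg 1: up by d4 = -17 → (0, -17)
  seg 2: up by d3 = 11/3 → (0, -40/3)
  seg 3: up by d8 = 19/45 → (0, -581/45)
  seg 4: down by d6 = 9/2 → (0, -1567/90)
  seg 5: up by d7 = 595/6 → (0, 3679/45)
  seg 6: down by d11 = -581/6 → (0, 16073/90)

d4 = -17
d5 = -91/6
d6 = 9/2
d7 = 595/6
d8 = 19/45
d9 = 109/6
d10 = 605/6
d11 = -581/6
endpoint = (0, 16073/90)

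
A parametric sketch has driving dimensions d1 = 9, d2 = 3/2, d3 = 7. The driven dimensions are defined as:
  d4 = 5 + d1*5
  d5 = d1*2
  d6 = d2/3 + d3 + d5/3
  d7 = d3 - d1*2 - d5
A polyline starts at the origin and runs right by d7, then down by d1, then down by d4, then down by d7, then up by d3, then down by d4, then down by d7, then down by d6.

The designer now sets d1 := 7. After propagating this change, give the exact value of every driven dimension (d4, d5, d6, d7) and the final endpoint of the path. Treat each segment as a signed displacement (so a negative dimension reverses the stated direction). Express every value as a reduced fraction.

Apply edit: d1 := 7
  d4 = 5 + d1*5 = 40
  d5 = d1*2 = 14
  d6 = d2/3 + d3 + d5/3 = 73/6
  d7 = d3 - d1*2 - d5 = -21
Walk from origin (0, 0):
  seg 1: right by d7 = -21 → (-21, 0)
  seg 2: down by d1 = 7 → (-21, -7)
  seg 3: down by d4 = 40 → (-21, -47)
  seg 4: down by d7 = -21 → (-21, -26)
  seg 5: up by d3 = 7 → (-21, -19)
  seg 6: down by d4 = 40 → (-21, -59)
  seg 7: down by d7 = -21 → (-21, -38)
  seg 8: down by d6 = 73/6 → (-21, -301/6)

d4 = 40
d5 = 14
d6 = 73/6
d7 = -21
endpoint = (-21, -301/6)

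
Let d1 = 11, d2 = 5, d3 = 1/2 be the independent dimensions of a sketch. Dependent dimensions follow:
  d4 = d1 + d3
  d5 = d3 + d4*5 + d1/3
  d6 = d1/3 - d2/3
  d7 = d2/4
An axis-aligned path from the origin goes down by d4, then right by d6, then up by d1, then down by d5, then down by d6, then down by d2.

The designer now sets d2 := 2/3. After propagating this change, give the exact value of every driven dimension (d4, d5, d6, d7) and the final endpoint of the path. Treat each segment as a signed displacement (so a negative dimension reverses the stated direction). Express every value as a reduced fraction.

d4 = 23/2
d5 = 185/3
d6 = 31/9
d7 = 1/6
endpoint = (31/9, -1193/18)

Apply edit: d2 := 2/3
  d4 = d1 + d3 = 23/2
  d5 = d3 + d4*5 + d1/3 = 185/3
  d6 = d1/3 - d2/3 = 31/9
  d7 = d2/4 = 1/6
Walk from origin (0, 0):
  seg 1: down by d4 = 23/2 → (0, -23/2)
  seg 2: right by d6 = 31/9 → (31/9, -23/2)
  seg 3: up by d1 = 11 → (31/9, -1/2)
  seg 4: down by d5 = 185/3 → (31/9, -373/6)
  seg 5: down by d6 = 31/9 → (31/9, -1181/18)
  seg 6: down by d2 = 2/3 → (31/9, -1193/18)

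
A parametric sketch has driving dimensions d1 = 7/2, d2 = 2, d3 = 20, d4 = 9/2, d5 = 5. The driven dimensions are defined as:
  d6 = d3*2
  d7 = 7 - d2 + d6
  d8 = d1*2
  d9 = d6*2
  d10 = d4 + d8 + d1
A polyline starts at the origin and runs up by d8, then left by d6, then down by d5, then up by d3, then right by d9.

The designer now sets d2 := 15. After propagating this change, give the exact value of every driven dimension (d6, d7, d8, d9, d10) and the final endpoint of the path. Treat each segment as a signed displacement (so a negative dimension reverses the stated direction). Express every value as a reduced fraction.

Apply edit: d2 := 15
  d6 = d3*2 = 40
  d7 = 7 - d2 + d6 = 32
  d8 = d1*2 = 7
  d9 = d6*2 = 80
  d10 = d4 + d8 + d1 = 15
Walk from origin (0, 0):
  seg 1: up by d8 = 7 → (0, 7)
  seg 2: left by d6 = 40 → (-40, 7)
  seg 3: down by d5 = 5 → (-40, 2)
  seg 4: up by d3 = 20 → (-40, 22)
  seg 5: right by d9 = 80 → (40, 22)

d6 = 40
d7 = 32
d8 = 7
d9 = 80
d10 = 15
endpoint = (40, 22)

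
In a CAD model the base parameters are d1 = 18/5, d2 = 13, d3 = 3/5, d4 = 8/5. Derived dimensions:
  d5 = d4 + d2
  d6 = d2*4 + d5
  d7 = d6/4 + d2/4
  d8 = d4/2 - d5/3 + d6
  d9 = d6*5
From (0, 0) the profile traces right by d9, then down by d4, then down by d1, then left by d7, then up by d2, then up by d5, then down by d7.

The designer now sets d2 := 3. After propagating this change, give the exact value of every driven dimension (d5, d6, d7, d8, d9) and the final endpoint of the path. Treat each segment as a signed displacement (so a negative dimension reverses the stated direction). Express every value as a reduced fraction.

d5 = 23/5
d6 = 83/5
d7 = 49/10
d8 = 238/15
d9 = 83
endpoint = (781/10, -5/2)

Apply edit: d2 := 3
  d5 = d4 + d2 = 23/5
  d6 = d2*4 + d5 = 83/5
  d7 = d6/4 + d2/4 = 49/10
  d8 = d4/2 - d5/3 + d6 = 238/15
  d9 = d6*5 = 83
Walk from origin (0, 0):
  seg 1: right by d9 = 83 → (83, 0)
  seg 2: down by d4 = 8/5 → (83, -8/5)
  seg 3: down by d1 = 18/5 → (83, -26/5)
  seg 4: left by d7 = 49/10 → (781/10, -26/5)
  seg 5: up by d2 = 3 → (781/10, -11/5)
  seg 6: up by d5 = 23/5 → (781/10, 12/5)
  seg 7: down by d7 = 49/10 → (781/10, -5/2)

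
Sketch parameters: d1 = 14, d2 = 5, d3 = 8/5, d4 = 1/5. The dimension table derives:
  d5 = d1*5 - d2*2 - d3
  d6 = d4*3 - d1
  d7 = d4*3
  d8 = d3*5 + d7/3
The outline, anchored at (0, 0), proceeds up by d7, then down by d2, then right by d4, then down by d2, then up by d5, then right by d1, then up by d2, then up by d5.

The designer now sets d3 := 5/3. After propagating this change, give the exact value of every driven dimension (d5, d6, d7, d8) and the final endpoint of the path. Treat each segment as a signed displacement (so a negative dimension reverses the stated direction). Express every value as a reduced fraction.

d5 = 175/3
d6 = -67/5
d7 = 3/5
d8 = 128/15
endpoint = (71/5, 1684/15)

Apply edit: d3 := 5/3
  d5 = d1*5 - d2*2 - d3 = 175/3
  d6 = d4*3 - d1 = -67/5
  d7 = d4*3 = 3/5
  d8 = d3*5 + d7/3 = 128/15
Walk from origin (0, 0):
  seg 1: up by d7 = 3/5 → (0, 3/5)
  seg 2: down by d2 = 5 → (0, -22/5)
  seg 3: right by d4 = 1/5 → (1/5, -22/5)
  seg 4: down by d2 = 5 → (1/5, -47/5)
  seg 5: up by d5 = 175/3 → (1/5, 734/15)
  seg 6: right by d1 = 14 → (71/5, 734/15)
  seg 7: up by d2 = 5 → (71/5, 809/15)
  seg 8: up by d5 = 175/3 → (71/5, 1684/15)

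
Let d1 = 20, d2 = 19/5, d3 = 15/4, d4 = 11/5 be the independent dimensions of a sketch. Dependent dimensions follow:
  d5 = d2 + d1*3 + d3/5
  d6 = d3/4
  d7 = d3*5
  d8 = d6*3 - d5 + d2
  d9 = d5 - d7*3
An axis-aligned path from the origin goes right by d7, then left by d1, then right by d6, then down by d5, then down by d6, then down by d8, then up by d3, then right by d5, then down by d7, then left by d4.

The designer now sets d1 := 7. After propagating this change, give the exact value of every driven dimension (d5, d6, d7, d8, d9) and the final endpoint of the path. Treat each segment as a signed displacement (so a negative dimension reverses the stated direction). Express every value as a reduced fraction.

d5 = 511/20
d6 = 15/16
d7 = 75/4
d8 = -303/16
d9 = -307/10
endpoint = (2883/80, -451/20)

Apply edit: d1 := 7
  d5 = d2 + d1*3 + d3/5 = 511/20
  d6 = d3/4 = 15/16
  d7 = d3*5 = 75/4
  d8 = d6*3 - d5 + d2 = -303/16
  d9 = d5 - d7*3 = -307/10
Walk from origin (0, 0):
  seg 1: right by d7 = 75/4 → (75/4, 0)
  seg 2: left by d1 = 7 → (47/4, 0)
  seg 3: right by d6 = 15/16 → (203/16, 0)
  seg 4: down by d5 = 511/20 → (203/16, -511/20)
  seg 5: down by d6 = 15/16 → (203/16, -2119/80)
  seg 6: down by d8 = -303/16 → (203/16, -151/20)
  seg 7: up by d3 = 15/4 → (203/16, -19/5)
  seg 8: right by d5 = 511/20 → (3059/80, -19/5)
  seg 9: down by d7 = 75/4 → (3059/80, -451/20)
  seg 10: left by d4 = 11/5 → (2883/80, -451/20)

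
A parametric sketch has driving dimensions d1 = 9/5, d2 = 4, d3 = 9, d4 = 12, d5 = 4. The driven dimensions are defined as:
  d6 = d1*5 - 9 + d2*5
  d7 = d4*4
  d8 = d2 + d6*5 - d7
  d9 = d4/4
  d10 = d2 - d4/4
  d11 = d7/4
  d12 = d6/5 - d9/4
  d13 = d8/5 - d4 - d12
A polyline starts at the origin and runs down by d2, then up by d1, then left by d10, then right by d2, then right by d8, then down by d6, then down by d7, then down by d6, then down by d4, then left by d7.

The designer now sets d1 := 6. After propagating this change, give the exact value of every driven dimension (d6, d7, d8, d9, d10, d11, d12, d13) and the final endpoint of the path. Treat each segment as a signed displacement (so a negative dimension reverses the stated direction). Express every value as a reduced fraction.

d6 = 41
d7 = 48
d8 = 161
d9 = 3
d10 = 1
d11 = 12
d12 = 149/20
d13 = 51/4
endpoint = (116, -140)

Apply edit: d1 := 6
  d6 = d1*5 - 9 + d2*5 = 41
  d7 = d4*4 = 48
  d8 = d2 + d6*5 - d7 = 161
  d9 = d4/4 = 3
  d10 = d2 - d4/4 = 1
  d11 = d7/4 = 12
  d12 = d6/5 - d9/4 = 149/20
  d13 = d8/5 - d4 - d12 = 51/4
Walk from origin (0, 0):
  seg 1: down by d2 = 4 → (0, -4)
  seg 2: up by d1 = 6 → (0, 2)
  seg 3: left by d10 = 1 → (-1, 2)
  seg 4: right by d2 = 4 → (3, 2)
  seg 5: right by d8 = 161 → (164, 2)
  seg 6: down by d6 = 41 → (164, -39)
  seg 7: down by d7 = 48 → (164, -87)
  seg 8: down by d6 = 41 → (164, -128)
  seg 9: down by d4 = 12 → (164, -140)
  seg 10: left by d7 = 48 → (116, -140)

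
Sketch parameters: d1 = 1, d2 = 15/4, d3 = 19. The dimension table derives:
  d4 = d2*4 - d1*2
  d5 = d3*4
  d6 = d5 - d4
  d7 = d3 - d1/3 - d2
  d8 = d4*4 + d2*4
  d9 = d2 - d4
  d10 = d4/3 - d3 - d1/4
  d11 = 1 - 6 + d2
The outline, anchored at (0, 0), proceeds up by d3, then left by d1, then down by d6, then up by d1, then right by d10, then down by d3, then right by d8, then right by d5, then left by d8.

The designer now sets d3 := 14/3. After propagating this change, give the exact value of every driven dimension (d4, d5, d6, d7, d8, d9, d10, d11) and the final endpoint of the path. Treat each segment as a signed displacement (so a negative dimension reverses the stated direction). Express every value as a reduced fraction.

Apply edit: d3 := 14/3
  d4 = d2*4 - d1*2 = 13
  d5 = d3*4 = 56/3
  d6 = d5 - d4 = 17/3
  d7 = d3 - d1/3 - d2 = 7/12
  d8 = d4*4 + d2*4 = 67
  d9 = d2 - d4 = -37/4
  d10 = d4/3 - d3 - d1/4 = -7/12
  d11 = 1 - 6 + d2 = -5/4
Walk from origin (0, 0):
  seg 1: up by d3 = 14/3 → (0, 14/3)
  seg 2: left by d1 = 1 → (-1, 14/3)
  seg 3: down by d6 = 17/3 → (-1, -1)
  seg 4: up by d1 = 1 → (-1, 0)
  seg 5: right by d10 = -7/12 → (-19/12, 0)
  seg 6: down by d3 = 14/3 → (-19/12, -14/3)
  seg 7: right by d8 = 67 → (785/12, -14/3)
  seg 8: right by d5 = 56/3 → (1009/12, -14/3)
  seg 9: left by d8 = 67 → (205/12, -14/3)

d4 = 13
d5 = 56/3
d6 = 17/3
d7 = 7/12
d8 = 67
d9 = -37/4
d10 = -7/12
d11 = -5/4
endpoint = (205/12, -14/3)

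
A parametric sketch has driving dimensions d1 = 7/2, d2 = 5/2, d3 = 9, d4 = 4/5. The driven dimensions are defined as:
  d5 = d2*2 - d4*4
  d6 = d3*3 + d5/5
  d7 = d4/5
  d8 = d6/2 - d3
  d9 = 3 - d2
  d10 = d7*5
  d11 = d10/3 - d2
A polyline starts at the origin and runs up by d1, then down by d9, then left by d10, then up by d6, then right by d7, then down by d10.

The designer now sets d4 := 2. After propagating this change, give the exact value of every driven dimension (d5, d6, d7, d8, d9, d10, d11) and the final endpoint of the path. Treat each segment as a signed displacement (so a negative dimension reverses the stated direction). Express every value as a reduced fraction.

Apply edit: d4 := 2
  d5 = d2*2 - d4*4 = -3
  d6 = d3*3 + d5/5 = 132/5
  d7 = d4/5 = 2/5
  d8 = d6/2 - d3 = 21/5
  d9 = 3 - d2 = 1/2
  d10 = d7*5 = 2
  d11 = d10/3 - d2 = -11/6
Walk from origin (0, 0):
  seg 1: up by d1 = 7/2 → (0, 7/2)
  seg 2: down by d9 = 1/2 → (0, 3)
  seg 3: left by d10 = 2 → (-2, 3)
  seg 4: up by d6 = 132/5 → (-2, 147/5)
  seg 5: right by d7 = 2/5 → (-8/5, 147/5)
  seg 6: down by d10 = 2 → (-8/5, 137/5)

d5 = -3
d6 = 132/5
d7 = 2/5
d8 = 21/5
d9 = 1/2
d10 = 2
d11 = -11/6
endpoint = (-8/5, 137/5)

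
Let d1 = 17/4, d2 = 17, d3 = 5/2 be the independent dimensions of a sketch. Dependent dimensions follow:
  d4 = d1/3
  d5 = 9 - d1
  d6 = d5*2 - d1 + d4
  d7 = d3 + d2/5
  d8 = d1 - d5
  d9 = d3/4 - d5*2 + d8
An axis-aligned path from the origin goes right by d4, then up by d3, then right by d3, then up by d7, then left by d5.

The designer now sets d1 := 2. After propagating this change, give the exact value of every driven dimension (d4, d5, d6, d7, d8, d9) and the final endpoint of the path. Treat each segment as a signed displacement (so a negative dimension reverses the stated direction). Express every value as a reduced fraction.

d4 = 2/3
d5 = 7
d6 = 38/3
d7 = 59/10
d8 = -5
d9 = -147/8
endpoint = (-23/6, 42/5)

Apply edit: d1 := 2
  d4 = d1/3 = 2/3
  d5 = 9 - d1 = 7
  d6 = d5*2 - d1 + d4 = 38/3
  d7 = d3 + d2/5 = 59/10
  d8 = d1 - d5 = -5
  d9 = d3/4 - d5*2 + d8 = -147/8
Walk from origin (0, 0):
  seg 1: right by d4 = 2/3 → (2/3, 0)
  seg 2: up by d3 = 5/2 → (2/3, 5/2)
  seg 3: right by d3 = 5/2 → (19/6, 5/2)
  seg 4: up by d7 = 59/10 → (19/6, 42/5)
  seg 5: left by d5 = 7 → (-23/6, 42/5)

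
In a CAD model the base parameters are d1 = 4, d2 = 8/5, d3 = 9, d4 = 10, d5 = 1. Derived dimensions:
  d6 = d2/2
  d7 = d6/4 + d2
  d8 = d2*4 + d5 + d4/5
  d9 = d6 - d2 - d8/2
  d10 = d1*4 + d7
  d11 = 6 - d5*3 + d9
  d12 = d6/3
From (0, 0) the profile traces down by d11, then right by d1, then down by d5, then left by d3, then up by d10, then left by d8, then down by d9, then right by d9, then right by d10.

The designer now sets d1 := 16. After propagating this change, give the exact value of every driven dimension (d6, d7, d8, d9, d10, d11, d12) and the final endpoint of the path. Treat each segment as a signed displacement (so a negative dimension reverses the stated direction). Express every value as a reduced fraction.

d6 = 4/5
d7 = 9/5
d8 = 47/5
d9 = -11/2
d10 = 329/5
d11 = -5/2
d12 = 4/15
endpoint = (579/10, 364/5)

Apply edit: d1 := 16
  d6 = d2/2 = 4/5
  d7 = d6/4 + d2 = 9/5
  d8 = d2*4 + d5 + d4/5 = 47/5
  d9 = d6 - d2 - d8/2 = -11/2
  d10 = d1*4 + d7 = 329/5
  d11 = 6 - d5*3 + d9 = -5/2
  d12 = d6/3 = 4/15
Walk from origin (0, 0):
  seg 1: down by d11 = -5/2 → (0, 5/2)
  seg 2: right by d1 = 16 → (16, 5/2)
  seg 3: down by d5 = 1 → (16, 3/2)
  seg 4: left by d3 = 9 → (7, 3/2)
  seg 5: up by d10 = 329/5 → (7, 673/10)
  seg 6: left by d8 = 47/5 → (-12/5, 673/10)
  seg 7: down by d9 = -11/2 → (-12/5, 364/5)
  seg 8: right by d9 = -11/2 → (-79/10, 364/5)
  seg 9: right by d10 = 329/5 → (579/10, 364/5)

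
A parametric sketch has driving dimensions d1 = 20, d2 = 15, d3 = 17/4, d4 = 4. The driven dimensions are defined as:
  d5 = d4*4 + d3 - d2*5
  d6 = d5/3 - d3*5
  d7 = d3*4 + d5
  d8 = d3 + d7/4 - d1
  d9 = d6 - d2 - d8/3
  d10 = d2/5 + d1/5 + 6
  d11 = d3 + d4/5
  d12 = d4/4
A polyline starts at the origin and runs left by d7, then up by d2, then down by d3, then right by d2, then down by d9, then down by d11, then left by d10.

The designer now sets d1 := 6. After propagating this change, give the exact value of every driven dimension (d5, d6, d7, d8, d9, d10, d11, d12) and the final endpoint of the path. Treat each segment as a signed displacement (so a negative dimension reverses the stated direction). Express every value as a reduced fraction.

d5 = -219/4
d6 = -79/2
d7 = -151/4
d8 = -179/16
d9 = -2437/48
d10 = 51/5
d11 = 101/20
d12 = 1
endpoint = (851/20, 13553/240)

Apply edit: d1 := 6
  d5 = d4*4 + d3 - d2*5 = -219/4
  d6 = d5/3 - d3*5 = -79/2
  d7 = d3*4 + d5 = -151/4
  d8 = d3 + d7/4 - d1 = -179/16
  d9 = d6 - d2 - d8/3 = -2437/48
  d10 = d2/5 + d1/5 + 6 = 51/5
  d11 = d3 + d4/5 = 101/20
  d12 = d4/4 = 1
Walk from origin (0, 0):
  seg 1: left by d7 = -151/4 → (151/4, 0)
  seg 2: up by d2 = 15 → (151/4, 15)
  seg 3: down by d3 = 17/4 → (151/4, 43/4)
  seg 4: right by d2 = 15 → (211/4, 43/4)
  seg 5: down by d9 = -2437/48 → (211/4, 2953/48)
  seg 6: down by d11 = 101/20 → (211/4, 13553/240)
  seg 7: left by d10 = 51/5 → (851/20, 13553/240)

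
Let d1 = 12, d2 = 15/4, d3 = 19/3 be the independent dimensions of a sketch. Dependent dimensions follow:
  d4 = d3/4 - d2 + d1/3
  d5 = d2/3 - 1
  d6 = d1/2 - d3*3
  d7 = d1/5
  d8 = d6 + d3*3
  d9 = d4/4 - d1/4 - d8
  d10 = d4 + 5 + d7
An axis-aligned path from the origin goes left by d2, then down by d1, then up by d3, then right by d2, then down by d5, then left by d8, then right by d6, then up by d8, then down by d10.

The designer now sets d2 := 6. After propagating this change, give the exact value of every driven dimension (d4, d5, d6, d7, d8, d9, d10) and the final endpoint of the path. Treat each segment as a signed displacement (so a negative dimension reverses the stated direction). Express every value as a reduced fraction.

Apply edit: d2 := 6
  d4 = d3/4 - d2 + d1/3 = -5/12
  d5 = d2/3 - 1 = 1
  d6 = d1/2 - d3*3 = -13
  d7 = d1/5 = 12/5
  d8 = d6 + d3*3 = 6
  d9 = d4/4 - d1/4 - d8 = -437/48
  d10 = d4 + 5 + d7 = 419/60
Walk from origin (0, 0):
  seg 1: left by d2 = 6 → (-6, 0)
  seg 2: down by d1 = 12 → (-6, -12)
  seg 3: up by d3 = 19/3 → (-6, -17/3)
  seg 4: right by d2 = 6 → (0, -17/3)
  seg 5: down by d5 = 1 → (0, -20/3)
  seg 6: left by d8 = 6 → (-6, -20/3)
  seg 7: right by d6 = -13 → (-19, -20/3)
  seg 8: up by d8 = 6 → (-19, -2/3)
  seg 9: down by d10 = 419/60 → (-19, -153/20)

d4 = -5/12
d5 = 1
d6 = -13
d7 = 12/5
d8 = 6
d9 = -437/48
d10 = 419/60
endpoint = (-19, -153/20)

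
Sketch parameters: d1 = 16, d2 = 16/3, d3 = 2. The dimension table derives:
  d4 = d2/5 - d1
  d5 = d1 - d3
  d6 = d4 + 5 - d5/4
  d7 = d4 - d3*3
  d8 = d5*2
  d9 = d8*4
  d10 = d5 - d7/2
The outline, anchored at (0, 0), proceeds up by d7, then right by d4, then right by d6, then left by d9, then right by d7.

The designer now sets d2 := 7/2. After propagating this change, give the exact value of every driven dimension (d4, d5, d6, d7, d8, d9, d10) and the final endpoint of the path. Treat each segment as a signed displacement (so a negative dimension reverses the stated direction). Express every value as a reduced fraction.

d4 = -153/10
d5 = 14
d6 = -69/5
d7 = -213/10
d8 = 28
d9 = 112
d10 = 493/20
endpoint = (-812/5, -213/10)

Apply edit: d2 := 7/2
  d4 = d2/5 - d1 = -153/10
  d5 = d1 - d3 = 14
  d6 = d4 + 5 - d5/4 = -69/5
  d7 = d4 - d3*3 = -213/10
  d8 = d5*2 = 28
  d9 = d8*4 = 112
  d10 = d5 - d7/2 = 493/20
Walk from origin (0, 0):
  seg 1: up by d7 = -213/10 → (0, -213/10)
  seg 2: right by d4 = -153/10 → (-153/10, -213/10)
  seg 3: right by d6 = -69/5 → (-291/10, -213/10)
  seg 4: left by d9 = 112 → (-1411/10, -213/10)
  seg 5: right by d7 = -213/10 → (-812/5, -213/10)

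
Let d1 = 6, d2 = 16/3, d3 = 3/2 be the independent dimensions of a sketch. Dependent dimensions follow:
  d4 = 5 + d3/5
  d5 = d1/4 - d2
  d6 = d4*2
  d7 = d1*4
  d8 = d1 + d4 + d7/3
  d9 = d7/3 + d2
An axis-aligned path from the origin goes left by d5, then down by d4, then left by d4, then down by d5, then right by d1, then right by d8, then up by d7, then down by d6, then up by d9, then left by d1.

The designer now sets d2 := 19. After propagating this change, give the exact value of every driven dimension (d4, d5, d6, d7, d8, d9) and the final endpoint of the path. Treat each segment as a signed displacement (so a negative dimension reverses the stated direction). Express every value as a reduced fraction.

d4 = 53/10
d5 = -35/2
d6 = 53/5
d7 = 24
d8 = 193/10
d9 = 27
endpoint = (63/2, 263/5)

Apply edit: d2 := 19
  d4 = 5 + d3/5 = 53/10
  d5 = d1/4 - d2 = -35/2
  d6 = d4*2 = 53/5
  d7 = d1*4 = 24
  d8 = d1 + d4 + d7/3 = 193/10
  d9 = d7/3 + d2 = 27
Walk from origin (0, 0):
  seg 1: left by d5 = -35/2 → (35/2, 0)
  seg 2: down by d4 = 53/10 → (35/2, -53/10)
  seg 3: left by d4 = 53/10 → (61/5, -53/10)
  seg 4: down by d5 = -35/2 → (61/5, 61/5)
  seg 5: right by d1 = 6 → (91/5, 61/5)
  seg 6: right by d8 = 193/10 → (75/2, 61/5)
  seg 7: up by d7 = 24 → (75/2, 181/5)
  seg 8: down by d6 = 53/5 → (75/2, 128/5)
  seg 9: up by d9 = 27 → (75/2, 263/5)
  seg 10: left by d1 = 6 → (63/2, 263/5)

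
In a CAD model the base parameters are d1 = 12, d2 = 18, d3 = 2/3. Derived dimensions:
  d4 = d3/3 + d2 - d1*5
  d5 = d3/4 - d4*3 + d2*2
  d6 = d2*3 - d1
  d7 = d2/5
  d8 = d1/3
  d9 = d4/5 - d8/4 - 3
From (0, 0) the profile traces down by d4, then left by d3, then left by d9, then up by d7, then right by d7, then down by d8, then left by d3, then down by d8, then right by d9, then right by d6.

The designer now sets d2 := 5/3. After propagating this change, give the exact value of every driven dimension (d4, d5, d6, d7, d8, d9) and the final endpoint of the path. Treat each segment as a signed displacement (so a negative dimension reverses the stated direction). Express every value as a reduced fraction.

Apply edit: d2 := 5/3
  d4 = d3/3 + d2 - d1*5 = -523/9
  d5 = d3/4 - d4*3 + d2*2 = 1067/6
  d6 = d2*3 - d1 = -7
  d7 = d2/5 = 1/3
  d8 = d1/3 = 4
  d9 = d4/5 - d8/4 - 3 = -703/45
Walk from origin (0, 0):
  seg 1: down by d4 = -523/9 → (0, 523/9)
  seg 2: left by d3 = 2/3 → (-2/3, 523/9)
  seg 3: left by d9 = -703/45 → (673/45, 523/9)
  seg 4: up by d7 = 1/3 → (673/45, 526/9)
  seg 5: right by d7 = 1/3 → (688/45, 526/9)
  seg 6: down by d8 = 4 → (688/45, 490/9)
  seg 7: left by d3 = 2/3 → (658/45, 490/9)
  seg 8: down by d8 = 4 → (658/45, 454/9)
  seg 9: right by d9 = -703/45 → (-1, 454/9)
  seg 10: right by d6 = -7 → (-8, 454/9)

d4 = -523/9
d5 = 1067/6
d6 = -7
d7 = 1/3
d8 = 4
d9 = -703/45
endpoint = (-8, 454/9)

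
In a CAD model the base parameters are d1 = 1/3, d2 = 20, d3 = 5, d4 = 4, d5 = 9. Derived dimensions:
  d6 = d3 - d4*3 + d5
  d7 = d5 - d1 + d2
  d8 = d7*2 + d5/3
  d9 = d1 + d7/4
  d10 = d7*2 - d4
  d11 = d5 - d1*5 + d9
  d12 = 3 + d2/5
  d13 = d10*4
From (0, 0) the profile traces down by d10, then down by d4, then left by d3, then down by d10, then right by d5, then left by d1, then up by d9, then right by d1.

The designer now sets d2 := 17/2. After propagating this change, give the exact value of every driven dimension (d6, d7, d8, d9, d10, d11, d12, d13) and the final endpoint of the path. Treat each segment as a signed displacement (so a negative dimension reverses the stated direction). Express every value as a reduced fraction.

d6 = 2
d7 = 103/6
d8 = 112/3
d9 = 37/8
d10 = 91/3
d11 = 287/24
d12 = 47/10
d13 = 364/3
endpoint = (4, -1441/24)

Apply edit: d2 := 17/2
  d6 = d3 - d4*3 + d5 = 2
  d7 = d5 - d1 + d2 = 103/6
  d8 = d7*2 + d5/3 = 112/3
  d9 = d1 + d7/4 = 37/8
  d10 = d7*2 - d4 = 91/3
  d11 = d5 - d1*5 + d9 = 287/24
  d12 = 3 + d2/5 = 47/10
  d13 = d10*4 = 364/3
Walk from origin (0, 0):
  seg 1: down by d10 = 91/3 → (0, -91/3)
  seg 2: down by d4 = 4 → (0, -103/3)
  seg 3: left by d3 = 5 → (-5, -103/3)
  seg 4: down by d10 = 91/3 → (-5, -194/3)
  seg 5: right by d5 = 9 → (4, -194/3)
  seg 6: left by d1 = 1/3 → (11/3, -194/3)
  seg 7: up by d9 = 37/8 → (11/3, -1441/24)
  seg 8: right by d1 = 1/3 → (4, -1441/24)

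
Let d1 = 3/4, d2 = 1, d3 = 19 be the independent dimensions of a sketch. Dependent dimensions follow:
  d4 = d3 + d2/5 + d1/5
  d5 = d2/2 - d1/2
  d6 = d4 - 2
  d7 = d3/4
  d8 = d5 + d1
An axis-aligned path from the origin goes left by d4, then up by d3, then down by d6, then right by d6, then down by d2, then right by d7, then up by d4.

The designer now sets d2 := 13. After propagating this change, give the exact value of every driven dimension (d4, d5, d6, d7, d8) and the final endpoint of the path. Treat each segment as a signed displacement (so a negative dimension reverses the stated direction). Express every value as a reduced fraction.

d4 = 87/4
d5 = 49/8
d6 = 79/4
d7 = 19/4
d8 = 55/8
endpoint = (11/4, 8)

Apply edit: d2 := 13
  d4 = d3 + d2/5 + d1/5 = 87/4
  d5 = d2/2 - d1/2 = 49/8
  d6 = d4 - 2 = 79/4
  d7 = d3/4 = 19/4
  d8 = d5 + d1 = 55/8
Walk from origin (0, 0):
  seg 1: left by d4 = 87/4 → (-87/4, 0)
  seg 2: up by d3 = 19 → (-87/4, 19)
  seg 3: down by d6 = 79/4 → (-87/4, -3/4)
  seg 4: right by d6 = 79/4 → (-2, -3/4)
  seg 5: down by d2 = 13 → (-2, -55/4)
  seg 6: right by d7 = 19/4 → (11/4, -55/4)
  seg 7: up by d4 = 87/4 → (11/4, 8)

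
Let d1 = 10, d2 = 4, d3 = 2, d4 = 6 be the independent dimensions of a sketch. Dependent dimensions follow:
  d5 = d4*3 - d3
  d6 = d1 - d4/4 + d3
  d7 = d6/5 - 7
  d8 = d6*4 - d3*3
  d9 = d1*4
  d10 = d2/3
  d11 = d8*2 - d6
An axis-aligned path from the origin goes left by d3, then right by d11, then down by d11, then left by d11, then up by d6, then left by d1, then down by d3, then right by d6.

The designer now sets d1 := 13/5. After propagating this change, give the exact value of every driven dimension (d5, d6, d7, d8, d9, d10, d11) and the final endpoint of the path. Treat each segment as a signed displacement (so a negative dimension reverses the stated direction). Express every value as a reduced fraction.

d5 = 16
d6 = 31/10
d7 = -319/50
d8 = 32/5
d9 = 52/5
d10 = 4/3
d11 = 97/10
endpoint = (-3/2, -43/5)

Apply edit: d1 := 13/5
  d5 = d4*3 - d3 = 16
  d6 = d1 - d4/4 + d3 = 31/10
  d7 = d6/5 - 7 = -319/50
  d8 = d6*4 - d3*3 = 32/5
  d9 = d1*4 = 52/5
  d10 = d2/3 = 4/3
  d11 = d8*2 - d6 = 97/10
Walk from origin (0, 0):
  seg 1: left by d3 = 2 → (-2, 0)
  seg 2: right by d11 = 97/10 → (77/10, 0)
  seg 3: down by d11 = 97/10 → (77/10, -97/10)
  seg 4: left by d11 = 97/10 → (-2, -97/10)
  seg 5: up by d6 = 31/10 → (-2, -33/5)
  seg 6: left by d1 = 13/5 → (-23/5, -33/5)
  seg 7: down by d3 = 2 → (-23/5, -43/5)
  seg 8: right by d6 = 31/10 → (-3/2, -43/5)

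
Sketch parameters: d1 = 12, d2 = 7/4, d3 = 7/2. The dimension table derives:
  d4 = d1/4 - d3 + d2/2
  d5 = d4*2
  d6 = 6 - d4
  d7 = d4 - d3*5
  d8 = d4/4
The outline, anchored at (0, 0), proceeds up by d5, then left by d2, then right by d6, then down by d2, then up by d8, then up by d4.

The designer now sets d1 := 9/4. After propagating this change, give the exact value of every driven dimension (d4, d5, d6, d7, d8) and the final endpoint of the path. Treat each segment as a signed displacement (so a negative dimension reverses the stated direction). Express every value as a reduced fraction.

Apply edit: d1 := 9/4
  d4 = d1/4 - d3 + d2/2 = -33/16
  d5 = d4*2 = -33/8
  d6 = 6 - d4 = 129/16
  d7 = d4 - d3*5 = -313/16
  d8 = d4/4 = -33/64
Walk from origin (0, 0):
  seg 1: up by d5 = -33/8 → (0, -33/8)
  seg 2: left by d2 = 7/4 → (-7/4, -33/8)
  seg 3: right by d6 = 129/16 → (101/16, -33/8)
  seg 4: down by d2 = 7/4 → (101/16, -47/8)
  seg 5: up by d8 = -33/64 → (101/16, -409/64)
  seg 6: up by d4 = -33/16 → (101/16, -541/64)

d4 = -33/16
d5 = -33/8
d6 = 129/16
d7 = -313/16
d8 = -33/64
endpoint = (101/16, -541/64)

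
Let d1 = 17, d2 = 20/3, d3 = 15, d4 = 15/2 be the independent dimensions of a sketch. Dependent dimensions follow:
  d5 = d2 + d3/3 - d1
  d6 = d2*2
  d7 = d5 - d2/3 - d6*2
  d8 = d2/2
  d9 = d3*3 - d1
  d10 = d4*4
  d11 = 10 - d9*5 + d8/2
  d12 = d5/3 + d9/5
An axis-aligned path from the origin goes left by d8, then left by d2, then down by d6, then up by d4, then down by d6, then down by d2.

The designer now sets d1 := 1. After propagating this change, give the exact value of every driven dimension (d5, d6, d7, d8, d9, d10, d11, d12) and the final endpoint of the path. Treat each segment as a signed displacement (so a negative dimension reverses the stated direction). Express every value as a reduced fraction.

d5 = 32/3
d6 = 40/3
d7 = -164/9
d8 = 10/3
d9 = 44
d10 = 30
d11 = -625/3
d12 = 556/45
endpoint = (-10, -155/6)

Apply edit: d1 := 1
  d5 = d2 + d3/3 - d1 = 32/3
  d6 = d2*2 = 40/3
  d7 = d5 - d2/3 - d6*2 = -164/9
  d8 = d2/2 = 10/3
  d9 = d3*3 - d1 = 44
  d10 = d4*4 = 30
  d11 = 10 - d9*5 + d8/2 = -625/3
  d12 = d5/3 + d9/5 = 556/45
Walk from origin (0, 0):
  seg 1: left by d8 = 10/3 → (-10/3, 0)
  seg 2: left by d2 = 20/3 → (-10, 0)
  seg 3: down by d6 = 40/3 → (-10, -40/3)
  seg 4: up by d4 = 15/2 → (-10, -35/6)
  seg 5: down by d6 = 40/3 → (-10, -115/6)
  seg 6: down by d2 = 20/3 → (-10, -155/6)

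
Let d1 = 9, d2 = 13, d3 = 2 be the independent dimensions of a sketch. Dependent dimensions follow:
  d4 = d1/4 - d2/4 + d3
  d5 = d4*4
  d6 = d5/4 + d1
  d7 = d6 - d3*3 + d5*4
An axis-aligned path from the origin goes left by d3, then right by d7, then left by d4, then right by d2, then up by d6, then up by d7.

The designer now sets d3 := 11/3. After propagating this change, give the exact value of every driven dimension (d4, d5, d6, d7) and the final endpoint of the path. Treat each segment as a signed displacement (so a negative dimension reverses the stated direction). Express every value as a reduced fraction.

Apply edit: d3 := 11/3
  d4 = d1/4 - d2/4 + d3 = 8/3
  d5 = d4*4 = 32/3
  d6 = d5/4 + d1 = 35/3
  d7 = d6 - d3*3 + d5*4 = 130/3
Walk from origin (0, 0):
  seg 1: left by d3 = 11/3 → (-11/3, 0)
  seg 2: right by d7 = 130/3 → (119/3, 0)
  seg 3: left by d4 = 8/3 → (37, 0)
  seg 4: right by d2 = 13 → (50, 0)
  seg 5: up by d6 = 35/3 → (50, 35/3)
  seg 6: up by d7 = 130/3 → (50, 55)

d4 = 8/3
d5 = 32/3
d6 = 35/3
d7 = 130/3
endpoint = (50, 55)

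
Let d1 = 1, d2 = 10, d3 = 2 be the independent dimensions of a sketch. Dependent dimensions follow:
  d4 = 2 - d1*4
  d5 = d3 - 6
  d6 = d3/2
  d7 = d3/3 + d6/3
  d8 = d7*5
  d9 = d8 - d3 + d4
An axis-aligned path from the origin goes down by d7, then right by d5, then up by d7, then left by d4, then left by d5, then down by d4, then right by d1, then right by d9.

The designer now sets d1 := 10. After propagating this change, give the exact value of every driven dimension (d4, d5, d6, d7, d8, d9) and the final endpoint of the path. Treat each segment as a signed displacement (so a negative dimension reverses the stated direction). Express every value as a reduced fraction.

Apply edit: d1 := 10
  d4 = 2 - d1*4 = -38
  d5 = d3 - 6 = -4
  d6 = d3/2 = 1
  d7 = d3/3 + d6/3 = 1
  d8 = d7*5 = 5
  d9 = d8 - d3 + d4 = -35
Walk from origin (0, 0):
  seg 1: down by d7 = 1 → (0, -1)
  seg 2: right by d5 = -4 → (-4, -1)
  seg 3: up by d7 = 1 → (-4, 0)
  seg 4: left by d4 = -38 → (34, 0)
  seg 5: left by d5 = -4 → (38, 0)
  seg 6: down by d4 = -38 → (38, 38)
  seg 7: right by d1 = 10 → (48, 38)
  seg 8: right by d9 = -35 → (13, 38)

d4 = -38
d5 = -4
d6 = 1
d7 = 1
d8 = 5
d9 = -35
endpoint = (13, 38)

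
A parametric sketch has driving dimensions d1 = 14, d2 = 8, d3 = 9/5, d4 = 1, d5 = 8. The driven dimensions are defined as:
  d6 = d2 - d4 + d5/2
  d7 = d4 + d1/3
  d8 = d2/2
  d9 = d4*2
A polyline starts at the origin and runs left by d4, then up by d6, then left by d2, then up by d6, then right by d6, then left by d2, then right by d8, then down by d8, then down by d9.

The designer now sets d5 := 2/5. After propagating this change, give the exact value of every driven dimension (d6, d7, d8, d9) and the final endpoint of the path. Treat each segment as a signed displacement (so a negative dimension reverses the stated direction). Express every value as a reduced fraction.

d6 = 36/5
d7 = 17/3
d8 = 4
d9 = 2
endpoint = (-29/5, 42/5)

Apply edit: d5 := 2/5
  d6 = d2 - d4 + d5/2 = 36/5
  d7 = d4 + d1/3 = 17/3
  d8 = d2/2 = 4
  d9 = d4*2 = 2
Walk from origin (0, 0):
  seg 1: left by d4 = 1 → (-1, 0)
  seg 2: up by d6 = 36/5 → (-1, 36/5)
  seg 3: left by d2 = 8 → (-9, 36/5)
  seg 4: up by d6 = 36/5 → (-9, 72/5)
  seg 5: right by d6 = 36/5 → (-9/5, 72/5)
  seg 6: left by d2 = 8 → (-49/5, 72/5)
  seg 7: right by d8 = 4 → (-29/5, 72/5)
  seg 8: down by d8 = 4 → (-29/5, 52/5)
  seg 9: down by d9 = 2 → (-29/5, 42/5)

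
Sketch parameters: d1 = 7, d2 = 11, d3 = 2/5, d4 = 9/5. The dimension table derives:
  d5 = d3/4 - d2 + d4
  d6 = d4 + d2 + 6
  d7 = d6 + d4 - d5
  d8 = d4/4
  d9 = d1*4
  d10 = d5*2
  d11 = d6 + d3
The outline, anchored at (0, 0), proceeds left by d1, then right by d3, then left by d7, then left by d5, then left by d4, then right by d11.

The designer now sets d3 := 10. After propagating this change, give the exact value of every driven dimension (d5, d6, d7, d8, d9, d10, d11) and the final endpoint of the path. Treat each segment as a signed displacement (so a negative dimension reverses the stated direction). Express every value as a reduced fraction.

d5 = -67/10
d6 = 94/5
d7 = 273/10
d8 = 9/20
d9 = 28
d10 = -67/5
d11 = 144/5
endpoint = (47/5, 0)

Apply edit: d3 := 10
  d5 = d3/4 - d2 + d4 = -67/10
  d6 = d4 + d2 + 6 = 94/5
  d7 = d6 + d4 - d5 = 273/10
  d8 = d4/4 = 9/20
  d9 = d1*4 = 28
  d10 = d5*2 = -67/5
  d11 = d6 + d3 = 144/5
Walk from origin (0, 0):
  seg 1: left by d1 = 7 → (-7, 0)
  seg 2: right by d3 = 10 → (3, 0)
  seg 3: left by d7 = 273/10 → (-243/10, 0)
  seg 4: left by d5 = -67/10 → (-88/5, 0)
  seg 5: left by d4 = 9/5 → (-97/5, 0)
  seg 6: right by d11 = 144/5 → (47/5, 0)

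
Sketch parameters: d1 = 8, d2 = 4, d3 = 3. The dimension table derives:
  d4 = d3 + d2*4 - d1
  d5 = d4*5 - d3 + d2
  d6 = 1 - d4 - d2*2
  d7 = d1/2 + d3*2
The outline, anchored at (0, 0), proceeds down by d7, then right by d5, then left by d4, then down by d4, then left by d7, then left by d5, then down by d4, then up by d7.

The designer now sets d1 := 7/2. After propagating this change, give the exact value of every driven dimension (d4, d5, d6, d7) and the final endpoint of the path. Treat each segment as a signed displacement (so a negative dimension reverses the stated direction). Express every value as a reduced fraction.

Apply edit: d1 := 7/2
  d4 = d3 + d2*4 - d1 = 31/2
  d5 = d4*5 - d3 + d2 = 157/2
  d6 = 1 - d4 - d2*2 = -45/2
  d7 = d1/2 + d3*2 = 31/4
Walk from origin (0, 0):
  seg 1: down by d7 = 31/4 → (0, -31/4)
  seg 2: right by d5 = 157/2 → (157/2, -31/4)
  seg 3: left by d4 = 31/2 → (63, -31/4)
  seg 4: down by d4 = 31/2 → (63, -93/4)
  seg 5: left by d7 = 31/4 → (221/4, -93/4)
  seg 6: left by d5 = 157/2 → (-93/4, -93/4)
  seg 7: down by d4 = 31/2 → (-93/4, -155/4)
  seg 8: up by d7 = 31/4 → (-93/4, -31)

d4 = 31/2
d5 = 157/2
d6 = -45/2
d7 = 31/4
endpoint = (-93/4, -31)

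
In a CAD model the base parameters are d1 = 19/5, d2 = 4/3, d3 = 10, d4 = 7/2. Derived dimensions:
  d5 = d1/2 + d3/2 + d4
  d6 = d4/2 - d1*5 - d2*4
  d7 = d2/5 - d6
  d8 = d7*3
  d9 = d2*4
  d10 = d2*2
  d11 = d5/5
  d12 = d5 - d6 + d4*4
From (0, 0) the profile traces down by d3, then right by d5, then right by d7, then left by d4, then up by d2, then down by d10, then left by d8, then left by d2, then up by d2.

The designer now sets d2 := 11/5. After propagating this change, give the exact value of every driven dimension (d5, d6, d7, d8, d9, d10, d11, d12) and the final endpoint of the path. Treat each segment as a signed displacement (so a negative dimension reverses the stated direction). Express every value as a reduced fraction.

d5 = 52/5
d6 = -521/20
d7 = 2649/100
d8 = 7947/100
d9 = 44/5
d10 = 22/5
d11 = 52/25
d12 = 1009/20
endpoint = (-1207/25, -10)

Apply edit: d2 := 11/5
  d5 = d1/2 + d3/2 + d4 = 52/5
  d6 = d4/2 - d1*5 - d2*4 = -521/20
  d7 = d2/5 - d6 = 2649/100
  d8 = d7*3 = 7947/100
  d9 = d2*4 = 44/5
  d10 = d2*2 = 22/5
  d11 = d5/5 = 52/25
  d12 = d5 - d6 + d4*4 = 1009/20
Walk from origin (0, 0):
  seg 1: down by d3 = 10 → (0, -10)
  seg 2: right by d5 = 52/5 → (52/5, -10)
  seg 3: right by d7 = 2649/100 → (3689/100, -10)
  seg 4: left by d4 = 7/2 → (3339/100, -10)
  seg 5: up by d2 = 11/5 → (3339/100, -39/5)
  seg 6: down by d10 = 22/5 → (3339/100, -61/5)
  seg 7: left by d8 = 7947/100 → (-1152/25, -61/5)
  seg 8: left by d2 = 11/5 → (-1207/25, -61/5)
  seg 9: up by d2 = 11/5 → (-1207/25, -10)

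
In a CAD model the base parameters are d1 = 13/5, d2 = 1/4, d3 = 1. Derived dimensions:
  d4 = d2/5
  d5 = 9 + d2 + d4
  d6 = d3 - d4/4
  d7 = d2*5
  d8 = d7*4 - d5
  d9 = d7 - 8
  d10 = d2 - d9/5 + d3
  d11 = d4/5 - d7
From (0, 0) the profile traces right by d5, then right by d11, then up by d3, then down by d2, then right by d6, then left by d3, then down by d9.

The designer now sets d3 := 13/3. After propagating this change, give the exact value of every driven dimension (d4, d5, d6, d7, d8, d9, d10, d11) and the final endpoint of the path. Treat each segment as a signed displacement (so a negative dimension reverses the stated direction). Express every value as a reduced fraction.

Apply edit: d3 := 13/3
  d4 = d2/5 = 1/20
  d5 = 9 + d2 + d4 = 93/10
  d6 = d3 - d4/4 = 1037/240
  d7 = d2*5 = 5/4
  d8 = d7*4 - d5 = -43/10
  d9 = d7 - 8 = -27/4
  d10 = d2 - d9/5 + d3 = 89/15
  d11 = d4/5 - d7 = -31/25
Walk from origin (0, 0):
  seg 1: right by d5 = 93/10 → (93/10, 0)
  seg 2: right by d11 = -31/25 → (403/50, 0)
  seg 3: up by d3 = 13/3 → (403/50, 13/3)
  seg 4: down by d2 = 1/4 → (403/50, 49/12)
  seg 5: right by d6 = 1037/240 → (14857/1200, 49/12)
  seg 6: left by d3 = 13/3 → (3219/400, 49/12)
  seg 7: down by d9 = -27/4 → (3219/400, 65/6)

d4 = 1/20
d5 = 93/10
d6 = 1037/240
d7 = 5/4
d8 = -43/10
d9 = -27/4
d10 = 89/15
d11 = -31/25
endpoint = (3219/400, 65/6)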